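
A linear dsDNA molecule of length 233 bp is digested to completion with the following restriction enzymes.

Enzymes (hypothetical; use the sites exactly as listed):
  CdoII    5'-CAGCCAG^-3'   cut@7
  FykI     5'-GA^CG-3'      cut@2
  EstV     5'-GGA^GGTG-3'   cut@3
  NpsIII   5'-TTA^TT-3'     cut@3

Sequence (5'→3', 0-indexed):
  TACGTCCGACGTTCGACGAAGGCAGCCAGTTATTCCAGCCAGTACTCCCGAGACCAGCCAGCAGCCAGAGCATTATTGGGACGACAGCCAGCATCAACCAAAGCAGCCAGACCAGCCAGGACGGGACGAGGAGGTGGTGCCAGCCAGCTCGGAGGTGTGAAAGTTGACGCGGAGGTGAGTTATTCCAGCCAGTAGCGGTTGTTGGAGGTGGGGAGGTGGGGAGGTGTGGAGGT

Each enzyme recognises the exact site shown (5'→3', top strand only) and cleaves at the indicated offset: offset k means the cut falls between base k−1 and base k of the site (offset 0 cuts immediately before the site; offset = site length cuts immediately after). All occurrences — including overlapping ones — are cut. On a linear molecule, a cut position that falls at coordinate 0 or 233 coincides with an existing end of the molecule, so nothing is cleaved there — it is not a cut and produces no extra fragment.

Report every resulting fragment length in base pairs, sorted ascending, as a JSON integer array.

[2,3,5,6,6,6,6,7,7,7,8,8,9,9,9,10,10,10,11,13,14,14,15,19,19]

Scan for sites:
  CdoII (CAGCCAG, off=7): starts [22, 35, 54, 61, 84, 103, 112, 140, 185] → cuts [29, 42, 61, 68, 91, 110, 119, 147, 192]
  FykI (GACG, off=2): starts [7, 14, 79, 119, 124, 165] → cuts [9, 16, 81, 121, 126, 167]
  EstV (GGAGGTG, off=3): starts [129, 150, 170, 203, 211, 219] → cuts [132, 153, 173, 206, 214, 222]
  NpsIII (TTATT, off=3): starts [29, 72, 179] → cuts [32, 75, 182]

Pooled cuts: [9, 16, 29, 32, 42, 61, 68, 75, 81, 91, 110, 119, 121, 126, 132, 147, 153, 167, 173, 182, 192, 206, 214, 222]

Fragments:
  [0,9): 9 bp
  [9,16): 7 bp
  [16,29): 13 bp
  [29,32): 3 bp
  [32,42): 10 bp
  [42,61): 19 bp
  [61,68): 7 bp
  [68,75): 7 bp
  [75,81): 6 bp
  [81,91): 10 bp
  [91,110): 19 bp
  [110,119): 9 bp
  [119,121): 2 bp
  [121,126): 5 bp
  [126,132): 6 bp
  [132,147): 15 bp
  [147,153): 6 bp
  [153,167): 14 bp
  [167,173): 6 bp
  [173,182): 9 bp
  [182,192): 10 bp
  [192,206): 14 bp
  [206,214): 8 bp
  [214,222): 8 bp
  [222,233): 11 bp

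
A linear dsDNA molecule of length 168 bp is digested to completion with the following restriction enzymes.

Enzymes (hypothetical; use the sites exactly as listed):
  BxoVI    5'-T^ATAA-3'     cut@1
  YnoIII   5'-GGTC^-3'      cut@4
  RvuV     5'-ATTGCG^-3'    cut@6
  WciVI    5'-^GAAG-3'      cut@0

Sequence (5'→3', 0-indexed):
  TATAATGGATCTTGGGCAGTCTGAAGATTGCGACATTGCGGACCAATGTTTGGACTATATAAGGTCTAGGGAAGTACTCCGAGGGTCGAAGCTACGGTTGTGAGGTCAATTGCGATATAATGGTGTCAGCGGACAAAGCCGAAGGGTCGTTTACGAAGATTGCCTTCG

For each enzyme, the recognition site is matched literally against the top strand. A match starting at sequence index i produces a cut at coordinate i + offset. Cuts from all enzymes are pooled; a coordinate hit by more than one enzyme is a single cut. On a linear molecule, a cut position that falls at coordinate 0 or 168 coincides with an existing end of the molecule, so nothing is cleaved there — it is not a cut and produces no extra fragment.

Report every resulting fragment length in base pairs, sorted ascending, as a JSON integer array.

[1,2,4,6,7,8,8,8,10,14,17,18,20,21,24]

Scan for sites:
  BxoVI TATAA/1: at [0, 57, 115] ⇒ [1, 58, 116]
  YnoIII GGTC/4: at [62, 83, 103, 144] ⇒ [66, 87, 107, 148]
  RvuV ATTGCG/6: at [26, 34, 108] ⇒ [32, 40, 114]
  WciVI GAAG/0: at [22, 70, 87, 140, 154] ⇒ [22, 70, 87, 140, 154]

All cut coordinates (distinct, sorted): [1, 22, 32, 40, 58, 66, 70, 87, 107, 114, 116, 140, 148, 154]

Fragments:
  [0,1): 1 bp
  [1,22): 21 bp
  [22,32): 10 bp
  [32,40): 8 bp
  [40,58): 18 bp
  [58,66): 8 bp
  [66,70): 4 bp
  [70,87): 17 bp
  [87,107): 20 bp
  [107,114): 7 bp
  [114,116): 2 bp
  [116,140): 24 bp
  [140,148): 8 bp
  [148,154): 6 bp
  [154,168): 14 bp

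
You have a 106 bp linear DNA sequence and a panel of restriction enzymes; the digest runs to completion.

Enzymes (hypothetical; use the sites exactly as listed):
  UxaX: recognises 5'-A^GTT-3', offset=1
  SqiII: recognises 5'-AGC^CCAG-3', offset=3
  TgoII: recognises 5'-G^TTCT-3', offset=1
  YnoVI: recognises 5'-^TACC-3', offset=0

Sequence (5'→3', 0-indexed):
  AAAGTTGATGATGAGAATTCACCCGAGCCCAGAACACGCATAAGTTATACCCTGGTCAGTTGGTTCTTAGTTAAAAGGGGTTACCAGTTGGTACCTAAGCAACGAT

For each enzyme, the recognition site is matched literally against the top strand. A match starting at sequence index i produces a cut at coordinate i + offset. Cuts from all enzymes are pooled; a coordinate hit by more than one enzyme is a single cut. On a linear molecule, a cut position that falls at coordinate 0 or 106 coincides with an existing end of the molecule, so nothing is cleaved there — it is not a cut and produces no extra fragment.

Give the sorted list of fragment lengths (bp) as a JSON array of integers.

[3,4,5,5,5,6,11,12,15,15,25]

Per-enzyme occurrences:
  UxaX AGTT/1: at [2, 42, 57, 68, 85] ⇒ [3, 43, 58, 69, 86]
  SqiII AGCCCAG/3: at [25] ⇒ [28]
  TgoII GTTCT/1: at [62] ⇒ [63]
  YnoVI TACC/0: at [47, 81, 91] ⇒ [47, 81, 91]

All cut coordinates (distinct, sorted): [3, 28, 43, 47, 58, 63, 69, 81, 86, 91]

Fragments:
  [0,3): 3 bp
  [3,28): 25 bp
  [28,43): 15 bp
  [43,47): 4 bp
  [47,58): 11 bp
  [58,63): 5 bp
  [63,69): 6 bp
  [69,81): 12 bp
  [81,86): 5 bp
  [86,91): 5 bp
  [91,106): 15 bp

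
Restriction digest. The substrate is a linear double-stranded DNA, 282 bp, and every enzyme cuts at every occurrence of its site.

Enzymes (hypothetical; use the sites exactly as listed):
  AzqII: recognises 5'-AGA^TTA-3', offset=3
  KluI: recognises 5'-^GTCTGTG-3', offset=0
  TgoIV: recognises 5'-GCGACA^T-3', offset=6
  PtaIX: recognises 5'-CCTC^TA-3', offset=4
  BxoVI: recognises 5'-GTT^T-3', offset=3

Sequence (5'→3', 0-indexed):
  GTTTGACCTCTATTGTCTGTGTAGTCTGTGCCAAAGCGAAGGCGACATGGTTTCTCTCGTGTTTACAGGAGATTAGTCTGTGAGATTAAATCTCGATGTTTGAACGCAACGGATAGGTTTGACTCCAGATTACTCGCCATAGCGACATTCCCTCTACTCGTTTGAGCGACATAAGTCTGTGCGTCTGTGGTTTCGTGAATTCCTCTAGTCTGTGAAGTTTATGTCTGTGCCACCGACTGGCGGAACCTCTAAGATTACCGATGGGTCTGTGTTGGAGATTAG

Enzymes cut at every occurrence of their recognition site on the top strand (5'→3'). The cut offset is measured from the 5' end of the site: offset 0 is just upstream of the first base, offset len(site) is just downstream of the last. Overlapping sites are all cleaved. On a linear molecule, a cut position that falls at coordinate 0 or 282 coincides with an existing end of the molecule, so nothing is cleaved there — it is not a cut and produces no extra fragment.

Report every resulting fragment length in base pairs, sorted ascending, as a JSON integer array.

[2,3,3,3,3,4,4,5,5,7,7,8,8,9,9,9,10,10,10,10,11,12,13,14,15,18,19,24,27]

Scan for sites:
  AzqII (AGATTA, off=3): starts [69, 82, 126, 251, 275] → cuts [72, 85, 129, 254, 278]
  KluI (GTCTGTG, off=0): starts [14, 23, 75, 174, 182, 207, 222, 264] → cuts [14, 23, 75, 174, 182, 207, 222, 264]
  TgoIV (GCGACAT, off=6): starts [41, 141, 165] → cuts [47, 147, 171]
  PtaIX (CCTCTA, off=4): starts [6, 150, 201, 245] → cuts [10, 154, 205, 249]
  BxoVI (GTTT, off=3): starts [0, 49, 60, 97, 116, 159, 189, 216] → cuts [3, 52, 63, 100, 119, 162, 192, 219]

All cut coordinates (distinct, sorted): [3, 10, 14, 23, 47, 52, 63, 72, 75, 85, 100, 119, 129, 147, 154, 162, 171, 174, 182, 192, 205, 207, 219, 222, 249, 254, 264, 278]

Fragment lengths:
  [0,3): 3 bp
  [3,10): 7 bp
  [10,14): 4 bp
  [14,23): 9 bp
  [23,47): 24 bp
  [47,52): 5 bp
  [52,63): 11 bp
  [63,72): 9 bp
  [72,75): 3 bp
  [75,85): 10 bp
  [85,100): 15 bp
  [100,119): 19 bp
  [119,129): 10 bp
  [129,147): 18 bp
  [147,154): 7 bp
  [154,162): 8 bp
  [162,171): 9 bp
  [171,174): 3 bp
  [174,182): 8 bp
  [182,192): 10 bp
  [192,205): 13 bp
  [205,207): 2 bp
  [207,219): 12 bp
  [219,222): 3 bp
  [222,249): 27 bp
  [249,254): 5 bp
  [254,264): 10 bp
  [264,278): 14 bp
  [278,282): 4 bp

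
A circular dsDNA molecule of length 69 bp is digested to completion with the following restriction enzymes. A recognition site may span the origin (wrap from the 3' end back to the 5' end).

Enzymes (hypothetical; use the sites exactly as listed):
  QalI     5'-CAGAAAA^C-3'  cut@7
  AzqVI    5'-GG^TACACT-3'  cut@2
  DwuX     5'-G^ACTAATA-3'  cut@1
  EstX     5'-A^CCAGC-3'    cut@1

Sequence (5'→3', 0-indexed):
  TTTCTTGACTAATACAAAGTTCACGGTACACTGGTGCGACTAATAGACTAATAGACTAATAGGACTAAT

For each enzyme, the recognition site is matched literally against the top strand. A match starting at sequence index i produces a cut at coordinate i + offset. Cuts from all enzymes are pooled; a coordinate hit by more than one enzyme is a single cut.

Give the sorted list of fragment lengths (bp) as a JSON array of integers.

Scan for sites:
  QalI (CAGAAAAC, off=7): no sites
  AzqVI (GGTACACT, off=2): starts [24] → cuts [26]
  DwuX (GACTAATA, off=1): starts [6, 37, 45, 53] → cuts [7, 38, 46, 54]
  EstX (ACCAGC, off=1): no sites

All cut coordinates (distinct, sorted): [7, 26, 38, 46, 54]

Fragments:
  7→26: 19 bp
  26→38: 12 bp
  38→46: 8 bp
  46→54: 8 bp
  54→7 (wrap): 69-54+7 = 22 bp

[8,8,12,19,22]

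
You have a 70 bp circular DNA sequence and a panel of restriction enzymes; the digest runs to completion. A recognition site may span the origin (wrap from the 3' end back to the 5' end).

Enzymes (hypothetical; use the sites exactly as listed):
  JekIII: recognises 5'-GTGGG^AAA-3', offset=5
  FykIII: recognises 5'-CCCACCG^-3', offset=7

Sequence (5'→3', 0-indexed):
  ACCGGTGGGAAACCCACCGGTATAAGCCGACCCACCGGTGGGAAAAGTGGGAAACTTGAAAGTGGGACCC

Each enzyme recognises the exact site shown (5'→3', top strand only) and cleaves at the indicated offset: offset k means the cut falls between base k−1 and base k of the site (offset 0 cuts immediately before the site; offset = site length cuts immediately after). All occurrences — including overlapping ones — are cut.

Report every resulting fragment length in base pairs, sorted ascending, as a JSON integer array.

[5,5,9,10,18,23]

Per-enzyme occurrences:
  JekIII (GTGGGAAA, off=5): starts [4, 37, 46] → cuts [9, 42, 51]
  FykIII (CCCACCG, off=7): starts [12, 30, 67] → cuts [4, 19, 37]

All cut coordinates (distinct, sorted): [4, 9, 19, 37, 42, 51]

Fragment lengths:
  4→9: 5 bp
  9→19: 10 bp
  19→37: 18 bp
  37→42: 5 bp
  42→51: 9 bp
  51→4 (wrap): 70-51+4 = 23 bp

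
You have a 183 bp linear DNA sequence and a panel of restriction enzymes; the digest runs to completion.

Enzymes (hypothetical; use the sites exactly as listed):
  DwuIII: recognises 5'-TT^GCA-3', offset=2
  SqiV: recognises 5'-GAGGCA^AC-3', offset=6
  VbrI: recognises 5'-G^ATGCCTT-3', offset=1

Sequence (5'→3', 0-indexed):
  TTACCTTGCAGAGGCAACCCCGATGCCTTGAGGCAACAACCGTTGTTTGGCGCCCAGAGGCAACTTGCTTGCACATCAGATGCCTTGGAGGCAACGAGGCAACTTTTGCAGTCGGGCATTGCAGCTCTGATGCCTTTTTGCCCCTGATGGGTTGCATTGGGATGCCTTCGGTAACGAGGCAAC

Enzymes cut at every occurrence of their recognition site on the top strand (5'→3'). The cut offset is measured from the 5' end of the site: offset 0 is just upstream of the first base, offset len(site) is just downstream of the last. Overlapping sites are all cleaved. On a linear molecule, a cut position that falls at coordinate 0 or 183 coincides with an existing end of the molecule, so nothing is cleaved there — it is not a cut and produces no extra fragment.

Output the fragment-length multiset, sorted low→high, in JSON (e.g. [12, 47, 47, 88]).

[2,6,6,7,8,8,8,9,9,9,13,13,14,20,24,27]

Per-enzyme occurrences:
  DwuIII (TTGCA, off=2): starts [5, 68, 105, 118, 151] → cuts [7, 70, 107, 120, 153]
  SqiV (GAGGCAAC, off=6): starts [10, 29, 56, 87, 95, 175] → cuts [16, 35, 62, 93, 101, 181]
  VbrI (GATGCCTT, off=1): starts [21, 78, 128, 160] → cuts [22, 79, 129, 161]

All cut coordinates (distinct, sorted): [7, 16, 22, 35, 62, 70, 79, 93, 101, 107, 120, 129, 153, 161, 181]

Fragment lengths:
  [0,7): 7 bp
  [7,16): 9 bp
  [16,22): 6 bp
  [22,35): 13 bp
  [35,62): 27 bp
  [62,70): 8 bp
  [70,79): 9 bp
  [79,93): 14 bp
  [93,101): 8 bp
  [101,107): 6 bp
  [107,120): 13 bp
  [120,129): 9 bp
  [129,153): 24 bp
  [153,161): 8 bp
  [161,181): 20 bp
  [181,183): 2 bp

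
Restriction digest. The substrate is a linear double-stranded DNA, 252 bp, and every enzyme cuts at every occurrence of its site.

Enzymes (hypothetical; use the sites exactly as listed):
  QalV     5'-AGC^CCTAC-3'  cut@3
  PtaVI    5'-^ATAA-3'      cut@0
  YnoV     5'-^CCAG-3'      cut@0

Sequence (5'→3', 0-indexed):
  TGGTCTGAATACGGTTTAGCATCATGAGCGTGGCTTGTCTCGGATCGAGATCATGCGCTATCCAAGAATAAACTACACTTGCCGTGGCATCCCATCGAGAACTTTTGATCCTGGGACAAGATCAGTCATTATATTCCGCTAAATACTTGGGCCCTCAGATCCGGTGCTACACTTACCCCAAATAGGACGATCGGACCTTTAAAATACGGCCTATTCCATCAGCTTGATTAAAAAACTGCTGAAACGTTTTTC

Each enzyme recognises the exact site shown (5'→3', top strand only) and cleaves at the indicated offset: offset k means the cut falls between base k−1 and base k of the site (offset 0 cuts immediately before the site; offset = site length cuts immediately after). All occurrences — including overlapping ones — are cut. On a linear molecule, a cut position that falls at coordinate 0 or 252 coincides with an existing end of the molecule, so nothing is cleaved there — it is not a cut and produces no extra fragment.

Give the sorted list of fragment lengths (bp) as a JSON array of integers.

Per-enzyme occurrences:
  QalV (AGCCCTAC, off=3): no sites
  PtaVI ATAA/0: at [67] ⇒ [67]
  YnoV (CCAG, off=0): no sites

All cut coordinates (distinct, sorted): [67]

Fragment lengths:
  [0,67): 67 bp
  [67,252): 185 bp

[67,185]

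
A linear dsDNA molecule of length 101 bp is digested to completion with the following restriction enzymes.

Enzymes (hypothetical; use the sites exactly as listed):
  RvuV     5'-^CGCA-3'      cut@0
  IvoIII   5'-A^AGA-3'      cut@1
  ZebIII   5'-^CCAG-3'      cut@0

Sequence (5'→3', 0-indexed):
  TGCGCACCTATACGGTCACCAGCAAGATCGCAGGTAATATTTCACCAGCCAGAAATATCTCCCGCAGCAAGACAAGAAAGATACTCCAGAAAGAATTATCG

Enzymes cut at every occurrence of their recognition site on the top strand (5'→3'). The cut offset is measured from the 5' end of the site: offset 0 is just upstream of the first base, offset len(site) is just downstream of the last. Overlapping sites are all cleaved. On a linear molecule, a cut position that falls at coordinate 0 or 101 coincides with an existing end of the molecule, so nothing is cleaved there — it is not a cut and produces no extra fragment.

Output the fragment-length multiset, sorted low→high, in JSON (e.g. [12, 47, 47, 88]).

Site scan:
  RvuV (CGCA, off=0): starts [2, 28, 62] → cuts [2, 28, 62]
  IvoIII (AAGA, off=1): starts [23, 68, 73, 77, 90] → cuts [24, 69, 74, 78, 91]
  ZebIII (CCAG, off=0): starts [18, 44, 48, 85] → cuts [18, 44, 48, 85]

All cut coordinates (distinct, sorted): [2, 18, 24, 28, 44, 48, 62, 69, 74, 78, 85, 91]

Fragment lengths:
  [0,2): 2 bp
  [2,18): 16 bp
  [18,24): 6 bp
  [24,28): 4 bp
  [28,44): 16 bp
  [44,48): 4 bp
  [48,62): 14 bp
  [62,69): 7 bp
  [69,74): 5 bp
  [74,78): 4 bp
  [78,85): 7 bp
  [85,91): 6 bp
  [91,101): 10 bp

[2,4,4,4,5,6,6,7,7,10,14,16,16]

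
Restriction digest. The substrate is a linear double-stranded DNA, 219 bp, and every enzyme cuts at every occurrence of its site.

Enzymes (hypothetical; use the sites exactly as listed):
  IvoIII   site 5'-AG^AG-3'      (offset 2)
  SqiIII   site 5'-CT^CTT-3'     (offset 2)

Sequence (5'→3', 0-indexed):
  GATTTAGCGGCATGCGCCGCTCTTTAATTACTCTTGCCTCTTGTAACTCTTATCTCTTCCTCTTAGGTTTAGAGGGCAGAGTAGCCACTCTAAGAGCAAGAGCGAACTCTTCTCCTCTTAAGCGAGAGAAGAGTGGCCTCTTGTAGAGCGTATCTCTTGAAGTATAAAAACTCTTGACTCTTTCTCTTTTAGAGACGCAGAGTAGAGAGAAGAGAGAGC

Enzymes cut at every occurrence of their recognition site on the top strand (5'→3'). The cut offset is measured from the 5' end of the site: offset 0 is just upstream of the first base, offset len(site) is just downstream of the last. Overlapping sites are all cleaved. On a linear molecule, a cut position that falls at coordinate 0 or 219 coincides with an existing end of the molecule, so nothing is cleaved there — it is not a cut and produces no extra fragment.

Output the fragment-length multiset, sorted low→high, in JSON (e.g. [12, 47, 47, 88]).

[2,2,2,3,5,5,5,6,6,6,7,7,7,7,7,7,8,8,8,8,9,9,10,11,11,15,17,21]

Site scan:
  IvoIII (AGAG, off=2): starts [70, 77, 92, 98, 124, 129, 144, 190, 198, 203, 205, 210, 212, 214] → cuts [72, 79, 94, 100, 126, 131, 146, 192, 200, 205, 207, 212, 214, 216]
  SqiIII (CTCTT, off=2): starts [19, 30, 37, 46, 53, 59, 106, 114, 137, 153, 170, 177, 183] → cuts [21, 32, 39, 48, 55, 61, 108, 116, 139, 155, 172, 179, 185]

All cut coordinates (distinct, sorted): [21, 32, 39, 48, 55, 61, 72, 79, 94, 100, 108, 116, 126, 131, 139, 146, 155, 172, 179, 185, 192, 200, 205, 207, 212, 214, 216]

Fragment lengths:
  [0,21): 21 bp
  [21,32): 11 bp
  [32,39): 7 bp
  [39,48): 9 bp
  [48,55): 7 bp
  [55,61): 6 bp
  [61,72): 11 bp
  [72,79): 7 bp
  [79,94): 15 bp
  [94,100): 6 bp
  [100,108): 8 bp
  [108,116): 8 bp
  [116,126): 10 bp
  [126,131): 5 bp
  [131,139): 8 bp
  [139,146): 7 bp
  [146,155): 9 bp
  [155,172): 17 bp
  [172,179): 7 bp
  [179,185): 6 bp
  [185,192): 7 bp
  [192,200): 8 bp
  [200,205): 5 bp
  [205,207): 2 bp
  [207,212): 5 bp
  [212,214): 2 bp
  [214,216): 2 bp
  [216,219): 3 bp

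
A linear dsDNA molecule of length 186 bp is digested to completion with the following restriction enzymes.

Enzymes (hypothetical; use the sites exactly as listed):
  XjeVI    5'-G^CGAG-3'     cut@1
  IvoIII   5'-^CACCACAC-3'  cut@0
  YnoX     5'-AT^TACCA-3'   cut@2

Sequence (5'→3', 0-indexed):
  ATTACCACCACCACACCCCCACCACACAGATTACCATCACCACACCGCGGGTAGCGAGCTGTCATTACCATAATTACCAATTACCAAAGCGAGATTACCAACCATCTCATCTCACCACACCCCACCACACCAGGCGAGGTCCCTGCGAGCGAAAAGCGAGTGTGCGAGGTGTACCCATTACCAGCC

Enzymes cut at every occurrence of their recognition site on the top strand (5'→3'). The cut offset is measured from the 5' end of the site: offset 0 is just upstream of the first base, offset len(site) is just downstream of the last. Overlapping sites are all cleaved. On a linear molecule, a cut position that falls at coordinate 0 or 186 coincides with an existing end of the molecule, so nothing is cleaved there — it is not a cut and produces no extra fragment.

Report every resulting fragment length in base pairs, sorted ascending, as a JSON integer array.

[2,6,6,6,7,8,8,8,9,10,11,11,11,11,12,12,14,17,17]

Per-enzyme occurrences:
  XjeVI (GCGAG, off=1): starts [53, 88, 133, 144, 155, 163] → cuts [54, 89, 134, 145, 156, 164]
  IvoIII (CACCACAC, off=0): starts [8, 19, 37, 112, 122] → cuts [8, 19, 37, 112, 122]
  YnoX (ATTACCA, off=2): starts [0, 29, 63, 72, 79, 93, 176] → cuts [2, 31, 65, 74, 81, 95, 178]

All cut coordinates (distinct, sorted): [2, 8, 19, 31, 37, 54, 65, 74, 81, 89, 95, 112, 122, 134, 145, 156, 164, 178]

Fragment lengths:
  [0,2): 2 bp
  [2,8): 6 bp
  [8,19): 11 bp
  [19,31): 12 bp
  [31,37): 6 bp
  [37,54): 17 bp
  [54,65): 11 bp
  [65,74): 9 bp
  [74,81): 7 bp
  [81,89): 8 bp
  [89,95): 6 bp
  [95,112): 17 bp
  [112,122): 10 bp
  [122,134): 12 bp
  [134,145): 11 bp
  [145,156): 11 bp
  [156,164): 8 bp
  [164,178): 14 bp
  [178,186): 8 bp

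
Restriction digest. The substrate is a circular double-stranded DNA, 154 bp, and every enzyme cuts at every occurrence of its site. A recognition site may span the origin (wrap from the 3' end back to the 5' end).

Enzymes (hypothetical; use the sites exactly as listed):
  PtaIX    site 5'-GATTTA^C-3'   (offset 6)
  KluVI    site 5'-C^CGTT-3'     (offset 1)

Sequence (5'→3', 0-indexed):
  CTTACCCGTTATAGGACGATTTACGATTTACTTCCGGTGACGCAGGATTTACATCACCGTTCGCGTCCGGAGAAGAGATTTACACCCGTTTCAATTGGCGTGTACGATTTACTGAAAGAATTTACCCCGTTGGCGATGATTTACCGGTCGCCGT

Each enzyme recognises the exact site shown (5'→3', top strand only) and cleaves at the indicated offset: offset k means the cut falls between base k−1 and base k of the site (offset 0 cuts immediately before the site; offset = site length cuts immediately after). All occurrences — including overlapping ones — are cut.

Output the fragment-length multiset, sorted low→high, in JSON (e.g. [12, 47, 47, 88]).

Site scan:
  PtaIX GATTTAC/6: at [17, 24, 45, 76, 105, 137] ⇒ [23, 30, 51, 82, 111, 143]
  KluVI CCGTT/1: at [5, 56, 85, 126] ⇒ [6, 57, 86, 127]

Pooled cuts: [6, 23, 30, 51, 57, 82, 86, 111, 127, 143]

Fragment lengths:
  6→23: 17 bp
  23→30: 7 bp
  30→51: 21 bp
  51→57: 6 bp
  57→82: 25 bp
  82→86: 4 bp
  86→111: 25 bp
  111→127: 16 bp
  127→143: 16 bp
  143→6 (wrap): 154-143+6 = 17 bp

[4,6,7,16,16,17,17,21,25,25]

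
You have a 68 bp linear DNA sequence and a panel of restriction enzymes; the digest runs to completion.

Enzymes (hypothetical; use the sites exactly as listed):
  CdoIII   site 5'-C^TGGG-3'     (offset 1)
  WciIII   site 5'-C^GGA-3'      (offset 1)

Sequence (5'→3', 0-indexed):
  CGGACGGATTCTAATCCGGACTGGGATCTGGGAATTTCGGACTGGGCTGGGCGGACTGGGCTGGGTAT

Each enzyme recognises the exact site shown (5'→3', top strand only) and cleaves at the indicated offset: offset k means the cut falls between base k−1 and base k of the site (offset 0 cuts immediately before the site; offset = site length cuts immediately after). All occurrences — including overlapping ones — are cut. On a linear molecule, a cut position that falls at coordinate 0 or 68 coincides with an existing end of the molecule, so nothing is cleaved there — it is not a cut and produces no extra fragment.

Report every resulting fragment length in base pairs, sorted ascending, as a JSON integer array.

Site scan:
  CdoIII CTGGG/1: at [20, 27, 41, 46, 55, 60] ⇒ [21, 28, 42, 47, 56, 61]
  WciIII CGGA/1: at [0, 4, 16, 37, 51] ⇒ [1, 5, 17, 38, 52]

Pooled cuts: [1, 5, 17, 21, 28, 38, 42, 47, 52, 56, 61]

Fragments:
  [0,1): 1 bp
  [1,5): 4 bp
  [5,17): 12 bp
  [17,21): 4 bp
  [21,28): 7 bp
  [28,38): 10 bp
  [38,42): 4 bp
  [42,47): 5 bp
  [47,52): 5 bp
  [52,56): 4 bp
  [56,61): 5 bp
  [61,68): 7 bp

[1,4,4,4,4,5,5,5,7,7,10,12]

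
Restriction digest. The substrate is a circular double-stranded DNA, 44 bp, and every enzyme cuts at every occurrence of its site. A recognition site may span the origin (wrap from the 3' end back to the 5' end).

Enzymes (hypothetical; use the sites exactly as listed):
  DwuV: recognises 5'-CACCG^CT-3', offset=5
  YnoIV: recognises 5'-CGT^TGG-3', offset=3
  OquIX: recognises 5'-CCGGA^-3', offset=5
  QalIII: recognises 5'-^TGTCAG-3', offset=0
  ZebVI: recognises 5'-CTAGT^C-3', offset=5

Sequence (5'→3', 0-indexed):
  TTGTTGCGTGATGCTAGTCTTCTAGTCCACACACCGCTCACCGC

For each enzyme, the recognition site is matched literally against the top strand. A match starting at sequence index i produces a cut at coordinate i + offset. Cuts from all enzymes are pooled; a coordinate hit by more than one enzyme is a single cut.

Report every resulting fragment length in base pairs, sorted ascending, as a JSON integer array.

Site scan:
  DwuV CACCGCT/5: at [31, 38] ⇒ [36, 43]
  YnoIV (CGTTGG, off=3): no sites
  OquIX (CCGGA, off=5): no sites
  QalIII (TGTCAG, off=0): no sites
  ZebVI CTAGTC/5: at [13, 21] ⇒ [18, 26]

All cut coordinates (distinct, sorted): [18, 26, 36, 43]

Fragments:
  18→26: 8 bp
  26→36: 10 bp
  36→43: 7 bp
  43→18 (wrap): 44-43+18 = 19 bp

[7,8,10,19]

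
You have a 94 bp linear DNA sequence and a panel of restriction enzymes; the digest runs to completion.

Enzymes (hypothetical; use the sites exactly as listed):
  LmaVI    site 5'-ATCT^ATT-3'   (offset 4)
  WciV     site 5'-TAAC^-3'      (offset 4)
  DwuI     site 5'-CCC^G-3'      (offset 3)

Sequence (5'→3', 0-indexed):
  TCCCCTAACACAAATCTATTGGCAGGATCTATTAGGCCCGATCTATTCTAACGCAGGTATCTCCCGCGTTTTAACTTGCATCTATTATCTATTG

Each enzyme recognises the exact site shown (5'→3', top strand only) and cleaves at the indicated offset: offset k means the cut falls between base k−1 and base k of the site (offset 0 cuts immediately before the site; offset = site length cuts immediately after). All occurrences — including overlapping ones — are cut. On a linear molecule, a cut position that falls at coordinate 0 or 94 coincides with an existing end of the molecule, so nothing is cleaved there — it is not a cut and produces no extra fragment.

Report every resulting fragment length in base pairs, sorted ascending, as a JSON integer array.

[4,5,7,8,8,8,9,9,10,13,13]

Scan for sites:
  LmaVI ATCTATT/4: at [13, 26, 40, 79, 86] ⇒ [17, 30, 44, 83, 90]
  WciV TAAC/4: at [5, 48, 71] ⇒ [9, 52, 75]
  DwuI CCCG/3: at [36, 62] ⇒ [39, 65]

All cut coordinates (distinct, sorted): [9, 17, 30, 39, 44, 52, 65, 75, 83, 90]

Fragment lengths:
  [0,9): 9 bp
  [9,17): 8 bp
  [17,30): 13 bp
  [30,39): 9 bp
  [39,44): 5 bp
  [44,52): 8 bp
  [52,65): 13 bp
  [65,75): 10 bp
  [75,83): 8 bp
  [83,90): 7 bp
  [90,94): 4 bp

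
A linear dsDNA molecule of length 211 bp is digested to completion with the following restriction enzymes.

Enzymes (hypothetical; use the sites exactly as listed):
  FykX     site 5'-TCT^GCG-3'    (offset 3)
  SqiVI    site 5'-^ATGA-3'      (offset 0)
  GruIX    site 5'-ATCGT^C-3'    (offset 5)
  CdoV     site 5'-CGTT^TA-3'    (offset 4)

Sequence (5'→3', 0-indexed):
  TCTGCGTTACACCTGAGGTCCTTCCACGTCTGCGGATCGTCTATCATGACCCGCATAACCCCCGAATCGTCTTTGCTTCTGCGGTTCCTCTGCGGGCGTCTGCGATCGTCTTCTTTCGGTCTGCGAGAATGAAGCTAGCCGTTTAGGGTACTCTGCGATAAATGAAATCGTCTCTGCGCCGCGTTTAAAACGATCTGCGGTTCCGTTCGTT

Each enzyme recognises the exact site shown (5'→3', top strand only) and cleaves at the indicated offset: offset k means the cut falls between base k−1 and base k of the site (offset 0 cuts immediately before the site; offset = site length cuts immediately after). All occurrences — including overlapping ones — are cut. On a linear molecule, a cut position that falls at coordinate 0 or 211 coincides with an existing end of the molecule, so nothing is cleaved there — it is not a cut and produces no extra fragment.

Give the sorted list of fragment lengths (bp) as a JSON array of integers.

[3,4,5,6,7,8,9,10,10,10,10,11,11,11,13,15,15,25,28]

Scan for sites:
  FykX TCTGCG/3: at [0, 28, 77, 88, 98, 119, 151, 172, 193] ⇒ [3, 31, 80, 91, 101, 122, 154, 175, 196]
  SqiVI ATGA/0: at [45, 128, 161] ⇒ [45, 128, 161]
  GruIX ATCGTC/5: at [35, 65, 104, 166] ⇒ [40, 70, 109, 171]
  CdoV CGTTTA/4: at [139, 181] ⇒ [143, 185]

Pooled cuts: [3, 31, 40, 45, 70, 80, 91, 101, 109, 122, 128, 143, 154, 161, 171, 175, 185, 196]

Fragment lengths:
  [0,3): 3 bp
  [3,31): 28 bp
  [31,40): 9 bp
  [40,45): 5 bp
  [45,70): 25 bp
  [70,80): 10 bp
  [80,91): 11 bp
  [91,101): 10 bp
  [101,109): 8 bp
  [109,122): 13 bp
  [122,128): 6 bp
  [128,143): 15 bp
  [143,154): 11 bp
  [154,161): 7 bp
  [161,171): 10 bp
  [171,175): 4 bp
  [175,185): 10 bp
  [185,196): 11 bp
  [196,211): 15 bp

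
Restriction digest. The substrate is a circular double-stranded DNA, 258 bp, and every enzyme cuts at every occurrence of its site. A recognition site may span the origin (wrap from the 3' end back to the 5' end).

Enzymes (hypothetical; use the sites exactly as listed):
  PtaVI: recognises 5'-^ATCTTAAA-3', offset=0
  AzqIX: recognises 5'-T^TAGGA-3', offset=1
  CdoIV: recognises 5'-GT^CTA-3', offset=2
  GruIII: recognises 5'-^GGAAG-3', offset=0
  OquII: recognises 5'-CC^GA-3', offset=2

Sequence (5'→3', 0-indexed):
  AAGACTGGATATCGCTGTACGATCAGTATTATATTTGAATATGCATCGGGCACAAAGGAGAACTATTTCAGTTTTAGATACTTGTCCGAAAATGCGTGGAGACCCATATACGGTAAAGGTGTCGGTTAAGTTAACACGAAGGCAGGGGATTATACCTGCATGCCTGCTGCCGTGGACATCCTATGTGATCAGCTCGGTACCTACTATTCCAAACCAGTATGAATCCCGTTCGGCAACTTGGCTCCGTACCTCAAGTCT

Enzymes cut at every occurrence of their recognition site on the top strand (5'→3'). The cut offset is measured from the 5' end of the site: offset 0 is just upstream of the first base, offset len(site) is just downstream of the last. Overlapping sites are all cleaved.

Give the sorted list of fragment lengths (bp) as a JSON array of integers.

Site scan:
  PtaVI (ATCTTAAA, off=0): no sites
  AzqIX (TTAGGA, off=1): no sites
  CdoIV (GTCTA, off=2): starts [254] → cuts [256]
  GruIII (GGAAG, off=0): no sites
  OquII (CCGA, off=2): starts [85] → cuts [87]

All cut coordinates (distinct, sorted): [87, 256]

Fragments:
  87→256: 169 bp
  256→87 (wrap): 258-256+87 = 89 bp

[89,169]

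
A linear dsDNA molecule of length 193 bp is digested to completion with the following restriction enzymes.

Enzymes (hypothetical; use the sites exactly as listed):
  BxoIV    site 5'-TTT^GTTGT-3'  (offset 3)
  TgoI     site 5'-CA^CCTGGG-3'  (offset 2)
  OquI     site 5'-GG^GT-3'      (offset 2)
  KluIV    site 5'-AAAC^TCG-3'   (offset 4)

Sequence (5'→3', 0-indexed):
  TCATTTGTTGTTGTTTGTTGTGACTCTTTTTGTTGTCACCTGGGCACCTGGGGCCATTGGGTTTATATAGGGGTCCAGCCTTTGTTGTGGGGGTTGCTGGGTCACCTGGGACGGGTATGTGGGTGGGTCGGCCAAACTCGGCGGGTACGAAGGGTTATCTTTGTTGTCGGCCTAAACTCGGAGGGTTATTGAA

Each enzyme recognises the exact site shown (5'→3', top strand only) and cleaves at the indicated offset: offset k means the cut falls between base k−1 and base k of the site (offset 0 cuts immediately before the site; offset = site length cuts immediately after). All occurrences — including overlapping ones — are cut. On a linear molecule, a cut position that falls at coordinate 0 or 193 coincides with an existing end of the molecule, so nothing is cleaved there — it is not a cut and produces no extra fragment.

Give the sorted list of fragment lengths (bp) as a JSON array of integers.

Scan for sites:
  BxoIV (TTTGTTGT, off=3): starts [3, 13, 28, 80, 159] → cuts [6, 16, 31, 83, 162]
  TgoI (CACCTGGG, off=2): starts [36, 44, 102] → cuts [38, 46, 104]
  OquI (GGGT, off=2): starts [58, 70, 90, 98, 112, 120, 124, 142, 151, 182] → cuts [60, 72, 92, 100, 114, 122, 126, 144, 153, 184]
  KluIV (AAACTCG, off=4): starts [133, 173] → cuts [137, 177]

Pooled cuts: [6, 16, 31, 38, 46, 60, 72, 83, 92, 100, 104, 114, 122, 126, 137, 144, 153, 162, 177, 184]

Fragments:
  [0,6): 6 bp
  [6,16): 10 bp
  [16,31): 15 bp
  [31,38): 7 bp
  [38,46): 8 bp
  [46,60): 14 bp
  [60,72): 12 bp
  [72,83): 11 bp
  [83,92): 9 bp
  [92,100): 8 bp
  [100,104): 4 bp
  [104,114): 10 bp
  [114,122): 8 bp
  [122,126): 4 bp
  [126,137): 11 bp
  [137,144): 7 bp
  [144,153): 9 bp
  [153,162): 9 bp
  [162,177): 15 bp
  [177,184): 7 bp
  [184,193): 9 bp

[4,4,6,7,7,7,8,8,8,9,9,9,9,10,10,11,11,12,14,15,15]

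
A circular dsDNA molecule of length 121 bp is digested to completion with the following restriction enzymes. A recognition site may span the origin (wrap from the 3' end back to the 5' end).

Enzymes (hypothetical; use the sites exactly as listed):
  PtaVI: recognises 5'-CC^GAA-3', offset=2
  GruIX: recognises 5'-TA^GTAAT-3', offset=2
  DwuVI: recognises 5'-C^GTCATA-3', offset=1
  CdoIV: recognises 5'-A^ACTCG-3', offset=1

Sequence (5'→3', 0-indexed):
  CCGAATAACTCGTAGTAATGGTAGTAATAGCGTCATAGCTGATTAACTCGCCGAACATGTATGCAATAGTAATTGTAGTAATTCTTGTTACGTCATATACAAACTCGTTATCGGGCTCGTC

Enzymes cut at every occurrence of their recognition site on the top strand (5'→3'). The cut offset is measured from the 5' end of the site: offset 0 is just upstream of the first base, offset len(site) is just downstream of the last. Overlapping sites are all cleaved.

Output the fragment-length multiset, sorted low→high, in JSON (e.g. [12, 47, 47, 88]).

[5,7,7,8,9,9,11,14,14,16,21]

Scan for sites:
  PtaVI (CCGAA, off=2): starts [0, 50] → cuts [2, 52]
  GruIX (TAGTAAT, off=2): starts [12, 21, 66, 75] → cuts [14, 23, 68, 77]
  DwuVI (CGTCATA, off=1): starts [30, 90] → cuts [31, 91]
  CdoIV (AACTCG, off=1): starts [6, 44, 101] → cuts [7, 45, 102]

All cut coordinates (distinct, sorted): [2, 7, 14, 23, 31, 45, 52, 68, 77, 91, 102]

Fragment lengths:
  2→7: 5 bp
  7→14: 7 bp
  14→23: 9 bp
  23→31: 8 bp
  31→45: 14 bp
  45→52: 7 bp
  52→68: 16 bp
  68→77: 9 bp
  77→91: 14 bp
  91→102: 11 bp
  102→2 (wrap): 121-102+2 = 21 bp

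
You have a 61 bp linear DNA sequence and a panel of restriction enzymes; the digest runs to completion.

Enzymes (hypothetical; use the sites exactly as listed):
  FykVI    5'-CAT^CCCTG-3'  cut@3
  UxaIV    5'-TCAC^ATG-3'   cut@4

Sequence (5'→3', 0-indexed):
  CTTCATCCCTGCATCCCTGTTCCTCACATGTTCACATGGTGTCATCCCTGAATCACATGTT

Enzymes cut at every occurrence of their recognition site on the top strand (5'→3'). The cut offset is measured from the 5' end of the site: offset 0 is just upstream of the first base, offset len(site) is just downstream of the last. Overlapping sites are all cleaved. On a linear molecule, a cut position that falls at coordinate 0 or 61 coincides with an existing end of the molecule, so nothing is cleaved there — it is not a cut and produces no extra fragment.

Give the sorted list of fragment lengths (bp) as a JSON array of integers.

[5,6,8,8,10,11,13]

Site scan:
  FykVI (CATCCCTG, off=3): starts [3, 11, 42] → cuts [6, 14, 45]
  UxaIV (TCACATG, off=4): starts [23, 31, 52] → cuts [27, 35, 56]

Pooled cuts: [6, 14, 27, 35, 45, 56]

Fragment lengths:
  [0,6): 6 bp
  [6,14): 8 bp
  [14,27): 13 bp
  [27,35): 8 bp
  [35,45): 10 bp
  [45,56): 11 bp
  [56,61): 5 bp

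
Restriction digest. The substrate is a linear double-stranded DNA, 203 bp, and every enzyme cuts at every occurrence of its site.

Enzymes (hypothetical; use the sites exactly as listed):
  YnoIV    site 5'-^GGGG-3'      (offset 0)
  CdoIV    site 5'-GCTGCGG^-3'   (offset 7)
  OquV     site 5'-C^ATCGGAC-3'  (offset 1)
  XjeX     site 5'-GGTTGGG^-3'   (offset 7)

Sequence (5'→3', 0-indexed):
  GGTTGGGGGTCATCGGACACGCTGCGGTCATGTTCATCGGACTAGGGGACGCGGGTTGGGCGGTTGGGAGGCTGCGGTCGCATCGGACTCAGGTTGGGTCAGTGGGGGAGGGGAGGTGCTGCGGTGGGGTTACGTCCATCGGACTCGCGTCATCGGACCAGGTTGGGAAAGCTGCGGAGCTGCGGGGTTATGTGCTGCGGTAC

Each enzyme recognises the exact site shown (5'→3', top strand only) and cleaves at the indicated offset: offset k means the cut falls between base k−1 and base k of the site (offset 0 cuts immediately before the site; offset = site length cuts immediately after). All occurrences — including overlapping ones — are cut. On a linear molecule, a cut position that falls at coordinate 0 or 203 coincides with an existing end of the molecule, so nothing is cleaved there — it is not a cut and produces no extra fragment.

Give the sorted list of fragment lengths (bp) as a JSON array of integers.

Scan for sites:
  YnoIV (GGGG, off=0): starts [4, 5, 44, 103, 104, 109, 125, 183] → cuts [4, 5, 44, 103, 104, 109, 125, 183]
  CdoIV (GCTGCGG, off=7): starts [20, 70, 117, 170, 178, 193] → cuts [27, 77, 124, 177, 185, 200]
  OquV (CATCGGAC, off=1): starts [10, 34, 80, 136, 150] → cuts [11, 35, 81, 137, 151]
  XjeX (GGTTGGG, off=7): starts [0, 53, 61, 91, 160] → cuts [7, 60, 68, 98, 167]

Pooled cuts: [4, 5, 7, 11, 27, 35, 44, 60, 68, 77, 81, 98, 103, 104, 109, 124, 125, 137, 151, 167, 177, 183, 185, 200]

Fragments:
  [0,4): 4 bp
  [4,5): 1 bp
  [5,7): 2 bp
  [7,11): 4 bp
  [11,27): 16 bp
  [27,35): 8 bp
  [35,44): 9 bp
  [44,60): 16 bp
  [60,68): 8 bp
  [68,77): 9 bp
  [77,81): 4 bp
  [81,98): 17 bp
  [98,103): 5 bp
  [103,104): 1 bp
  [104,109): 5 bp
  [109,124): 15 bp
  [124,125): 1 bp
  [125,137): 12 bp
  [137,151): 14 bp
  [151,167): 16 bp
  [167,177): 10 bp
  [177,183): 6 bp
  [183,185): 2 bp
  [185,200): 15 bp
  [200,203): 3 bp

[1,1,1,2,2,3,4,4,4,5,5,6,8,8,9,9,10,12,14,15,15,16,16,16,17]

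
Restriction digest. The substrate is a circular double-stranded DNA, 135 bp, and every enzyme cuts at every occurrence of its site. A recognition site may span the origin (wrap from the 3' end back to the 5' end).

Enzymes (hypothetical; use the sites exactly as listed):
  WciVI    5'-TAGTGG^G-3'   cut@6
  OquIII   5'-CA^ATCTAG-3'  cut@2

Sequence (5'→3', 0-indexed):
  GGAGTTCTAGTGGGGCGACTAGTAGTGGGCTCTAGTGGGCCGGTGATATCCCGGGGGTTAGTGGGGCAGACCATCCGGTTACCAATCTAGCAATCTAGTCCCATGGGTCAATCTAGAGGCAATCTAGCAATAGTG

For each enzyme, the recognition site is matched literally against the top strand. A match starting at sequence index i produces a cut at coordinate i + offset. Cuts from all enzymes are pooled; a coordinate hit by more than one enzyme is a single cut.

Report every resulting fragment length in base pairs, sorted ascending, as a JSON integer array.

[8,10,11,12,15,15,18,20,26]

Scan for sites:
  WciVI TAGTGGG/6: at [7, 22, 32, 58, 130] ⇒ [1, 13, 28, 38, 64]
  OquIII CAATCTAG/2: at [82, 90, 108, 119] ⇒ [84, 92, 110, 121]

All cut coordinates (distinct, sorted): [1, 13, 28, 38, 64, 84, 92, 110, 121]

Fragments:
  1→13: 12 bp
  13→28: 15 bp
  28→38: 10 bp
  38→64: 26 bp
  64→84: 20 bp
  84→92: 8 bp
  92→110: 18 bp
  110→121: 11 bp
  121→1 (wrap): 135-121+1 = 15 bp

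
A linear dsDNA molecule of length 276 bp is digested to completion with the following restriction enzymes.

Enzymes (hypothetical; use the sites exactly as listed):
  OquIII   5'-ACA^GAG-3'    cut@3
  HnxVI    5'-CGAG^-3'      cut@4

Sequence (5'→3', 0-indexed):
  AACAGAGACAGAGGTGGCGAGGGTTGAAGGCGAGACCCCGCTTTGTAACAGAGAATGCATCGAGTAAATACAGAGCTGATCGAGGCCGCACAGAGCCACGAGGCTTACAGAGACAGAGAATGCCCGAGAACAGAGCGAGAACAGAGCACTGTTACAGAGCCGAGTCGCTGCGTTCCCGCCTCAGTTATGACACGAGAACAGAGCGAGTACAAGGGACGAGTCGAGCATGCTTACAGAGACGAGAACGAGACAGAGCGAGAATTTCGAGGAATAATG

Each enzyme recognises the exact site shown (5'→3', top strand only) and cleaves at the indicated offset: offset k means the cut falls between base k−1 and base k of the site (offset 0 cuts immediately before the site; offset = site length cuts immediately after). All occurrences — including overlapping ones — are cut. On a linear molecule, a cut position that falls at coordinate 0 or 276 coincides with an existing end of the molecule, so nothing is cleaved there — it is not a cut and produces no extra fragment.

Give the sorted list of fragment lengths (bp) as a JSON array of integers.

Per-enzyme occurrences:
  OquIII (ACAGAG, off=3): starts [1, 7, 47, 69, 89, 106, 112, 129, 140, 153, 197, 232, 249] → cuts [4, 10, 50, 72, 92, 109, 115, 132, 143, 156, 200, 235, 252]
  HnxVI (CGAG, off=4): starts [17, 30, 60, 80, 98, 124, 135, 160, 192, 203, 216, 221, 239, 245, 255, 264] → cuts [21, 34, 64, 84, 102, 128, 139, 164, 196, 207, 220, 225, 243, 249, 259, 268]

All cut coordinates (distinct, sorted): [4, 10, 21, 34, 50, 64, 72, 84, 92, 102, 109, 115, 128, 132, 139, 143, 156, 164, 196, 200, 207, 220, 225, 235, 243, 249, 252, 259, 268]

Fragments:
  [0,4): 4 bp
  [4,10): 6 bp
  [10,21): 11 bp
  [21,34): 13 bp
  [34,50): 16 bp
  [50,64): 14 bp
  [64,72): 8 bp
  [72,84): 12 bp
  [84,92): 8 bp
  [92,102): 10 bp
  [102,109): 7 bp
  [109,115): 6 bp
  [115,128): 13 bp
  [128,132): 4 bp
  [132,139): 7 bp
  [139,143): 4 bp
  [143,156): 13 bp
  [156,164): 8 bp
  [164,196): 32 bp
  [196,200): 4 bp
  [200,207): 7 bp
  [207,220): 13 bp
  [220,225): 5 bp
  [225,235): 10 bp
  [235,243): 8 bp
  [243,249): 6 bp
  [249,252): 3 bp
  [252,259): 7 bp
  [259,268): 9 bp
  [268,276): 8 bp

[3,4,4,4,4,5,6,6,6,7,7,7,7,8,8,8,8,8,9,10,10,11,12,13,13,13,13,14,16,32]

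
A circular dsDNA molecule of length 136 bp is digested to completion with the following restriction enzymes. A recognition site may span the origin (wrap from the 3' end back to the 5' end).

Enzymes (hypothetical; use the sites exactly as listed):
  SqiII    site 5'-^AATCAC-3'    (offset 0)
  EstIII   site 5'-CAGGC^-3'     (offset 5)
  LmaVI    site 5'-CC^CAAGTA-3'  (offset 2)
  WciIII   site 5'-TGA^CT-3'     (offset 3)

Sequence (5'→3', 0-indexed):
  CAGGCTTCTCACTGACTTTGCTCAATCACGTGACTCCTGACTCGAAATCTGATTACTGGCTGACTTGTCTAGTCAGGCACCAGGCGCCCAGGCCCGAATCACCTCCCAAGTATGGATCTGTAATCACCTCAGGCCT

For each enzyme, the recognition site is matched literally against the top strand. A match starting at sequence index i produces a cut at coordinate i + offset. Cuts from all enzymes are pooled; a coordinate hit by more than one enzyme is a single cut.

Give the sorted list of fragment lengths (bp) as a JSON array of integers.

Site scan:
  SqiII (AATCAC, off=0): starts [23, 96, 121] → cuts [23, 96, 121]
  EstIII (CAGGC, off=5): starts [0, 73, 80, 88, 129] → cuts [5, 78, 85, 93, 134]
  LmaVI (CCCAAGTA, off=2): starts [104] → cuts [106]
  WciIII (TGACT, off=3): starts [12, 30, 37, 60] → cuts [15, 33, 40, 63]

Pooled cuts: [5, 15, 23, 33, 40, 63, 78, 85, 93, 96, 106, 121, 134]

Fragments:
  5→15: 10 bp
  15→23: 8 bp
  23→33: 10 bp
  33→40: 7 bp
  40→63: 23 bp
  63→78: 15 bp
  78→85: 7 bp
  85→93: 8 bp
  93→96: 3 bp
  96→106: 10 bp
  106→121: 15 bp
  121→134: 13 bp
  134→5 (wrap): 136-134+5 = 7 bp

[3,7,7,7,8,8,10,10,10,13,15,15,23]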